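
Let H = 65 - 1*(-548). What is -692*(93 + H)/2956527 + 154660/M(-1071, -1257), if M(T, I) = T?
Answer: -7266344524/50260959 ≈ -144.57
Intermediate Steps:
H = 613 (H = 65 + 548 = 613)
-692*(93 + H)/2956527 + 154660/M(-1071, -1257) = -692*(93 + 613)/2956527 + 154660/(-1071) = -692*706*(1/2956527) + 154660*(-1/1071) = -488552*1/2956527 - 154660/1071 = -488552/2956527 - 154660/1071 = -7266344524/50260959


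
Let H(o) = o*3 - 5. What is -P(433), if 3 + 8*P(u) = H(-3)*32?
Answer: 451/8 ≈ 56.375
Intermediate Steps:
H(o) = -5 + 3*o (H(o) = 3*o - 5 = -5 + 3*o)
P(u) = -451/8 (P(u) = -3/8 + ((-5 + 3*(-3))*32)/8 = -3/8 + ((-5 - 9)*32)/8 = -3/8 + (-14*32)/8 = -3/8 + (1/8)*(-448) = -3/8 - 56 = -451/8)
-P(433) = -1*(-451/8) = 451/8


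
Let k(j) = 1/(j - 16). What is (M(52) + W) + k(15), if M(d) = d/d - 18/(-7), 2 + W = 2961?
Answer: 20731/7 ≈ 2961.6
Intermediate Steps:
W = 2959 (W = -2 + 2961 = 2959)
M(d) = 25/7 (M(d) = 1 - 18*(-⅐) = 1 + 18/7 = 25/7)
k(j) = 1/(-16 + j)
(M(52) + W) + k(15) = (25/7 + 2959) + 1/(-16 + 15) = 20738/7 + 1/(-1) = 20738/7 - 1 = 20731/7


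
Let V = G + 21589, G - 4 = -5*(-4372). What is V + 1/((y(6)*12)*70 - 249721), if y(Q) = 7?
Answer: 10595622972/243841 ≈ 43453.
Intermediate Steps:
G = 21864 (G = 4 - 5*(-4372) = 4 + 21860 = 21864)
V = 43453 (V = 21864 + 21589 = 43453)
V + 1/((y(6)*12)*70 - 249721) = 43453 + 1/((7*12)*70 - 249721) = 43453 + 1/(84*70 - 249721) = 43453 + 1/(5880 - 249721) = 43453 + 1/(-243841) = 43453 - 1/243841 = 10595622972/243841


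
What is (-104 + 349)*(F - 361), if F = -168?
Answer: -129605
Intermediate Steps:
(-104 + 349)*(F - 361) = (-104 + 349)*(-168 - 361) = 245*(-529) = -129605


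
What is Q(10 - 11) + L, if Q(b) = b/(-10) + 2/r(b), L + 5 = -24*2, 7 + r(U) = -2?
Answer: -4781/90 ≈ -53.122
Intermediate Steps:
r(U) = -9 (r(U) = -7 - 2 = -9)
L = -53 (L = -5 - 24*2 = -5 - 48 = -53)
Q(b) = -2/9 - b/10 (Q(b) = b/(-10) + 2/(-9) = b*(-⅒) + 2*(-⅑) = -b/10 - 2/9 = -2/9 - b/10)
Q(10 - 11) + L = (-2/9 - (10 - 11)/10) - 53 = (-2/9 - ⅒*(-1)) - 53 = (-2/9 + ⅒) - 53 = -11/90 - 53 = -4781/90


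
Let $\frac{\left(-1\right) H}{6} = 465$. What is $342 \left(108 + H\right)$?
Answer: $-917244$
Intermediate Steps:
$H = -2790$ ($H = \left(-6\right) 465 = -2790$)
$342 \left(108 + H\right) = 342 \left(108 - 2790\right) = 342 \left(-2682\right) = -917244$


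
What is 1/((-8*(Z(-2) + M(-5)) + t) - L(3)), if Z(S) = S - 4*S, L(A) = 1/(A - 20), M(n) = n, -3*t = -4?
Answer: -51/337 ≈ -0.15134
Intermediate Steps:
t = 4/3 (t = -⅓*(-4) = 4/3 ≈ 1.3333)
L(A) = 1/(-20 + A)
Z(S) = -3*S
1/((-8*(Z(-2) + M(-5)) + t) - L(3)) = 1/((-8*(-3*(-2) - 5) + 4/3) - 1/(-20 + 3)) = 1/((-8*(6 - 5) + 4/3) - 1/(-17)) = 1/((-8*1 + 4/3) - 1*(-1/17)) = 1/((-8 + 4/3) + 1/17) = 1/(-20/3 + 1/17) = 1/(-337/51) = -51/337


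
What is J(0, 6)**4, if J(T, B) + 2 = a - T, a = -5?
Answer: 2401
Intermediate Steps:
J(T, B) = -7 - T (J(T, B) = -2 + (-5 - T) = -7 - T)
J(0, 6)**4 = (-7 - 1*0)**4 = (-7 + 0)**4 = (-7)**4 = 2401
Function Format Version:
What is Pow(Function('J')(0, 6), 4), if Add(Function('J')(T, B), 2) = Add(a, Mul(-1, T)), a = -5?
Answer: 2401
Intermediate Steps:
Function('J')(T, B) = Add(-7, Mul(-1, T)) (Function('J')(T, B) = Add(-2, Add(-5, Mul(-1, T))) = Add(-7, Mul(-1, T)))
Pow(Function('J')(0, 6), 4) = Pow(Add(-7, Mul(-1, 0)), 4) = Pow(Add(-7, 0), 4) = Pow(-7, 4) = 2401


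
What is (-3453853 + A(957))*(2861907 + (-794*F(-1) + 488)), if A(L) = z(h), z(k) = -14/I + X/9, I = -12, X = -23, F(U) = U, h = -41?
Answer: -178002682089631/18 ≈ -9.8890e+12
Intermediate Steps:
z(k) = -25/18 (z(k) = -14/(-12) - 23/9 = -14*(-1/12) - 23*⅑ = 7/6 - 23/9 = -25/18)
A(L) = -25/18
(-3453853 + A(957))*(2861907 + (-794*F(-1) + 488)) = (-3453853 - 25/18)*(2861907 + (-794*(-1) + 488)) = -62169379*(2861907 + (794 + 488))/18 = -62169379*(2861907 + 1282)/18 = -62169379/18*2863189 = -178002682089631/18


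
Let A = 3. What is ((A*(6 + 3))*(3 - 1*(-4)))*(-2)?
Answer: -378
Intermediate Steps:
((A*(6 + 3))*(3 - 1*(-4)))*(-2) = ((3*(6 + 3))*(3 - 1*(-4)))*(-2) = ((3*9)*(3 + 4))*(-2) = (27*7)*(-2) = 189*(-2) = -378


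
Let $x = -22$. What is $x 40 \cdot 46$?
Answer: $-40480$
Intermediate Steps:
$x 40 \cdot 46 = \left(-22\right) 40 \cdot 46 = \left(-880\right) 46 = -40480$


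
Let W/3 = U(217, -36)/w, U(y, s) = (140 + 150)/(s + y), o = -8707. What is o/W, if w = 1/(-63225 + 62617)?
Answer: 1575967/528960 ≈ 2.9794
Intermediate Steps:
w = -1/608 (w = 1/(-608) = -1/608 ≈ -0.0016447)
U(y, s) = 290/(s + y)
W = -528960/181 (W = 3*((290/(-36 + 217))/(-1/608)) = 3*((290/181)*(-608)) = 3*(-176320/181) = -528960/181 ≈ -2922.4)
o/W = -8707/(-528960/181) = -8707*(-181/528960) = 1575967/528960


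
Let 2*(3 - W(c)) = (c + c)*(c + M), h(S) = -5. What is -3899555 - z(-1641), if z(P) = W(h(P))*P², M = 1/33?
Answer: 604293962/11 ≈ 5.4936e+7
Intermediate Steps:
M = 1/33 ≈ 0.030303
W(c) = 3 - c*(1/33 + c) (W(c) = 3 - (c + c)*(c + 1/33)/2 = 3 - 2*c*(1/33 + c)/2 = 3 - c*(1/33 + c))
z(P) = -721*P²/33 (z(P) = (3 - 1*(-5)² - 1/33*(-5))*P² = (3 - 1*25 + 5/33)*P² = (3 - 25 + 5/33)*P² = -721*P²/33)
-3899555 - z(-1641) = -3899555 - (-721)*(-1641)²/33 = -3899555 - (-721)*2692881/33 = -3899555 - 1*(-647189067/11) = -3899555 + 647189067/11 = 604293962/11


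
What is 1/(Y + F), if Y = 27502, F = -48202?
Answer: -1/20700 ≈ -4.8309e-5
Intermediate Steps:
1/(Y + F) = 1/(27502 - 48202) = 1/(-20700) = -1/20700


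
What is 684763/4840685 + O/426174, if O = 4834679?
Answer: 23694986301877/2062974089190 ≈ 11.486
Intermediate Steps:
684763/4840685 + O/426174 = 684763/4840685 + 4834679/426174 = 23694986301877/2062974089190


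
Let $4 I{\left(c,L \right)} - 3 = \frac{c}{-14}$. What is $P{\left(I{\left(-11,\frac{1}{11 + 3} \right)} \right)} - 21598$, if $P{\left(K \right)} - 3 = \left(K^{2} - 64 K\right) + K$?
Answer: $- \frac{67906095}{3136} \approx -21654.0$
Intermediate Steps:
$I{\left(c,L \right)} = \frac{3}{4} - \frac{c}{56}$ ($I{\left(c,L \right)} = \frac{3}{4} + \frac{c \frac{1}{-14}}{4} = \frac{3}{4} + \frac{c \left(- \frac{1}{14}\right)}{4} = \frac{3}{4} + \frac{\left(- \frac{1}{14}\right) c}{4} = \frac{3}{4} - \frac{c}{56}$)
$P{\left(K \right)} = 3 + K^{2} - 63 K$ ($P{\left(K \right)} = 3 + \left(\left(K^{2} - 64 K\right) + K\right) = 3 + \left(K^{2} - 63 K\right) = 3 + K^{2} - 63 K$)
$P{\left(I{\left(-11,\frac{1}{11 + 3} \right)} \right)} - 21598 = \left(3 + \left(\frac{3}{4} - - \frac{11}{56}\right)^{2} - 63 \left(\frac{3}{4} - - \frac{11}{56}\right)\right) - 21598 = \left(3 + \left(\frac{3}{4} + \frac{11}{56}\right)^{2} - 63 \left(\frac{3}{4} + \frac{11}{56}\right)\right) - 21598 = \left(3 + \left(\frac{53}{56}\right)^{2} - \frac{477}{8}\right) - 21598 = \left(3 + \frac{2809}{3136} - \frac{477}{8}\right) - 21598 = - \frac{174767}{3136} - 21598 = - \frac{67906095}{3136}$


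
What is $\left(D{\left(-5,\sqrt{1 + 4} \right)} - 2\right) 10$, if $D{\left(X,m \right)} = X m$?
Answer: $-20 - 50 \sqrt{5} \approx -131.8$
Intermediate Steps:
$\left(D{\left(-5,\sqrt{1 + 4} \right)} - 2\right) 10 = \left(- 5 \sqrt{1 + 4} - 2\right) 10 = \left(- 5 \sqrt{5} - 2\right) 10 = \left(-2 - 5 \sqrt{5}\right) 10 = -20 - 50 \sqrt{5}$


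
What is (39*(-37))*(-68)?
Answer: 98124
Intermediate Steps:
(39*(-37))*(-68) = -1443*(-68) = 98124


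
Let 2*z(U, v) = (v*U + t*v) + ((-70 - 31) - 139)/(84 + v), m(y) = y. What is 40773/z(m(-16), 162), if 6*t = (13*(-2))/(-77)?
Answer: -128720361/4078621 ≈ -31.560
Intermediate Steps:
t = 13/231 (t = ((13*(-2))/(-77))/6 = (-26*(-1/77))/6 = (⅙)*(26/77) = 13/231 ≈ 0.056277)
z(U, v) = -120/(84 + v) + 13*v/462 + U*v/2 (z(U, v) = ((v*U + 13*v/231) + ((-70 - 31) - 139)/(84 + v))/2 = ((U*v + 13*v/231) + (-101 - 139)/(84 + v))/2 = ((13*v/231 + U*v) - 240/(84 + v))/2 = (-240/(84 + v) + 13*v/231 + U*v)/2 = -120/(84 + v) + 13*v/462 + U*v/2)
40773/z(m(-16), 162) = 40773/(((-55440 + 13*162² + 1092*162 + 231*(-16)*162² + 19404*(-16)*162)/(462*(84 + 162)))) = 40773/(((1/462)*(-55440 + 13*26244 + 176904 + 231*(-16)*26244 - 50295168)/246)) = 40773/(((1/462)*(1/246)*(-55440 + 341172 + 176904 - 96997824 - 50295168))) = 40773/(((1/462)*(1/246)*(-146830356))) = 40773/(-4078621/3157) = 40773*(-3157/4078621) = -128720361/4078621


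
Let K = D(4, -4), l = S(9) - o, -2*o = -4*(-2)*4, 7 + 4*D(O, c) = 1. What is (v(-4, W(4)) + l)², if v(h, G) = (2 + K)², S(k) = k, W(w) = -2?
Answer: 10201/16 ≈ 637.56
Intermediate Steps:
D(O, c) = -3/2 (D(O, c) = -7/4 + (¼)*1 = -7/4 + ¼ = -3/2)
o = -16 (o = -(-4*(-2))*4/2 = -4*4 = -½*32 = -16)
l = 25 (l = 9 - 1*(-16) = 9 + 16 = 25)
K = -3/2 ≈ -1.5000
v(h, G) = ¼ (v(h, G) = (2 - 3/2)² = (½)² = ¼)
(v(-4, W(4)) + l)² = (¼ + 25)² = (101/4)² = 10201/16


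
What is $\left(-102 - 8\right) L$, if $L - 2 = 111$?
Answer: $-12430$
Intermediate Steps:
$L = 113$ ($L = 2 + 111 = 113$)
$\left(-102 - 8\right) L = \left(-102 - 8\right) 113 = \left(-110\right) 113 = -12430$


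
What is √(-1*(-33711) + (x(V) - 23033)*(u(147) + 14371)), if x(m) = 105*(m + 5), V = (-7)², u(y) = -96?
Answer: I*√247823114 ≈ 15742.0*I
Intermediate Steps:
V = 49
x(m) = 525 + 105*m (x(m) = 105*(5 + m) = 525 + 105*m)
√(-1*(-33711) + (x(V) - 23033)*(u(147) + 14371)) = √(-1*(-33711) + ((525 + 105*49) - 23033)*(-96 + 14371)) = √(33711 + ((525 + 5145) - 23033)*14275) = √(33711 + (5670 - 23033)*14275) = √(33711 - 17363*14275) = √(33711 - 247856825) = √(-247823114) = I*√247823114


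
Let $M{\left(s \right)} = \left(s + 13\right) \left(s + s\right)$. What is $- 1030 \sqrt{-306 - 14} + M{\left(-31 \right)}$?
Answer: $1116 - 8240 i \sqrt{5} \approx 1116.0 - 18425.0 i$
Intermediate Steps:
$M{\left(s \right)} = 2 s \left(13 + s\right)$ ($M{\left(s \right)} = \left(13 + s\right) 2 s = 2 s \left(13 + s\right)$)
$- 1030 \sqrt{-306 - 14} + M{\left(-31 \right)} = - 1030 \sqrt{-306 - 14} + 2 \left(-31\right) \left(13 - 31\right) = - 1030 \sqrt{-320} + 2 \left(-31\right) \left(-18\right) = - 1030 \cdot 8 i \sqrt{5} + 1116 = - 8240 i \sqrt{5} + 1116 = 1116 - 8240 i \sqrt{5}$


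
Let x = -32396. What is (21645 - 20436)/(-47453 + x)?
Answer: -1209/79849 ≈ -0.015141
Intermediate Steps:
(21645 - 20436)/(-47453 + x) = (21645 - 20436)/(-47453 - 32396) = 1209/(-79849) = 1209*(-1/79849) = -1209/79849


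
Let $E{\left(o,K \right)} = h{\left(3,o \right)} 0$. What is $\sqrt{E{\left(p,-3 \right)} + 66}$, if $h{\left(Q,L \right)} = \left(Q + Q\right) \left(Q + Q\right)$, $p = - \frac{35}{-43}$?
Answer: $\sqrt{66} \approx 8.124$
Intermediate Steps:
$p = \frac{35}{43}$ ($p = \left(-35\right) \left(- \frac{1}{43}\right) = \frac{35}{43} \approx 0.81395$)
$h{\left(Q,L \right)} = 4 Q^{2}$ ($h{\left(Q,L \right)} = 2 Q 2 Q = 4 Q^{2}$)
$E{\left(o,K \right)} = 0$ ($E{\left(o,K \right)} = 4 \cdot 3^{2} \cdot 0 = 4 \cdot 9 \cdot 0 = 36 \cdot 0 = 0$)
$\sqrt{E{\left(p,-3 \right)} + 66} = \sqrt{0 + 66} = \sqrt{66}$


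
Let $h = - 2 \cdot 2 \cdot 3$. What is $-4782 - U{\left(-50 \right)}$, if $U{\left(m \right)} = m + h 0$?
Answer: $-4732$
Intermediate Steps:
$h = -12$ ($h = \left(-2\right) 6 = -12$)
$U{\left(m \right)} = m$ ($U{\left(m \right)} = m - 0 = m + 0 = m$)
$-4782 - U{\left(-50 \right)} = -4782 - -50 = -4782 + 50 = -4732$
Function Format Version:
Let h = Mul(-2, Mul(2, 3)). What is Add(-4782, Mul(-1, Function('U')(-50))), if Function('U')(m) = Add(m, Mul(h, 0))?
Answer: -4732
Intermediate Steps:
h = -12 (h = Mul(-2, 6) = -12)
Function('U')(m) = m (Function('U')(m) = Add(m, Mul(-12, 0)) = Add(m, 0) = m)
Add(-4782, Mul(-1, Function('U')(-50))) = Add(-4782, Mul(-1, -50)) = Add(-4782, 50) = -4732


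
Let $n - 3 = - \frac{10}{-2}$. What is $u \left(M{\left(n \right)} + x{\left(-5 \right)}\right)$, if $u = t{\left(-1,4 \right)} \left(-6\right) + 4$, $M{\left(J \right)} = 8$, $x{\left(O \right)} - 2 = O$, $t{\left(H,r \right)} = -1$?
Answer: $50$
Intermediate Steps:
$n = 8$ ($n = 3 - \frac{10}{-2} = 3 - -5 = 3 + 5 = 8$)
$x{\left(O \right)} = 2 + O$
$u = 10$ ($u = \left(-1\right) \left(-6\right) + 4 = 6 + 4 = 10$)
$u \left(M{\left(n \right)} + x{\left(-5 \right)}\right) = 10 \left(8 + \left(2 - 5\right)\right) = 10 \left(8 - 3\right) = 10 \cdot 5 = 50$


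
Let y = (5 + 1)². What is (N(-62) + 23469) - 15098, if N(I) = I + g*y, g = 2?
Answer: 8381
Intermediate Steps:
y = 36 (y = 6² = 36)
N(I) = 72 + I (N(I) = I + 2*36 = I + 72 = 72 + I)
(N(-62) + 23469) - 15098 = ((72 - 62) + 23469) - 15098 = (10 + 23469) - 15098 = 23479 - 15098 = 8381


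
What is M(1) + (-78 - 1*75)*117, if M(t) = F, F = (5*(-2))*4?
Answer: -17941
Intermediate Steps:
F = -40 (F = -10*4 = -40)
M(t) = -40
M(1) + (-78 - 1*75)*117 = -40 + (-78 - 1*75)*117 = -40 + (-78 - 75)*117 = -40 - 153*117 = -40 - 17901 = -17941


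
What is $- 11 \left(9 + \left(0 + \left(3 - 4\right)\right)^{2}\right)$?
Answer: $-110$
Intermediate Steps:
$- 11 \left(9 + \left(0 + \left(3 - 4\right)\right)^{2}\right) = - 11 \left(9 + \left(0 - 1\right)^{2}\right) = - 11 \left(9 + \left(-1\right)^{2}\right) = - 11 \left(9 + 1\right) = \left(-11\right) 10 = -110$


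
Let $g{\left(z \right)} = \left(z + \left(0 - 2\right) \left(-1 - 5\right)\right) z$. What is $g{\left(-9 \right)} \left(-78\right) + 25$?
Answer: $2131$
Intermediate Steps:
$g{\left(z \right)} = z \left(12 + z\right)$ ($g{\left(z \right)} = \left(z - -12\right) z = \left(z + 12\right) z = \left(12 + z\right) z = z \left(12 + z\right)$)
$g{\left(-9 \right)} \left(-78\right) + 25 = - 9 \left(12 - 9\right) \left(-78\right) + 25 = \left(-9\right) 3 \left(-78\right) + 25 = \left(-27\right) \left(-78\right) + 25 = 2106 + 25 = 2131$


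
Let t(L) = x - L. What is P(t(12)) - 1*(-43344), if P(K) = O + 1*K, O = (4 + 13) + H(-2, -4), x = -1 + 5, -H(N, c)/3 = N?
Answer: 43359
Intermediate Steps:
H(N, c) = -3*N
x = 4
O = 23 (O = (4 + 13) - 3*(-2) = 17 + 6 = 23)
t(L) = 4 - L
P(K) = 23 + K (P(K) = 23 + 1*K = 23 + K)
P(t(12)) - 1*(-43344) = (23 + (4 - 1*12)) - 1*(-43344) = (23 + (4 - 12)) + 43344 = (23 - 8) + 43344 = 15 + 43344 = 43359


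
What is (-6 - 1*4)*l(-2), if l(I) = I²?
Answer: -40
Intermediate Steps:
(-6 - 1*4)*l(-2) = (-6 - 1*4)*(-2)² = (-6 - 4)*4 = -10*4 = -40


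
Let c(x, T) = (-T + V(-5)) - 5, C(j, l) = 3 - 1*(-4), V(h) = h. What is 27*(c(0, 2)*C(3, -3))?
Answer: -2268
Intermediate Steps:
C(j, l) = 7 (C(j, l) = 3 + 4 = 7)
c(x, T) = -10 - T (c(x, T) = (-T - 5) - 5 = (-5 - T) - 5 = -10 - T)
27*(c(0, 2)*C(3, -3)) = 27*((-10 - 1*2)*7) = 27*((-10 - 2)*7) = 27*(-12*7) = 27*(-84) = -2268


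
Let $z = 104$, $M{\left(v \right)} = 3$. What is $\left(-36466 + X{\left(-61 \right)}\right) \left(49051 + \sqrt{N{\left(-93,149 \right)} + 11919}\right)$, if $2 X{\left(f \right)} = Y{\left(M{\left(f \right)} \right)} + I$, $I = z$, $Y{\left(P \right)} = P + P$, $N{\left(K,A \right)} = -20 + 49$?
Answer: $-1785995961 - 72822 \sqrt{2987} \approx -1.79 \cdot 10^{9}$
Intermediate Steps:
$N{\left(K,A \right)} = 29$
$Y{\left(P \right)} = 2 P$
$I = 104$
$X{\left(f \right)} = 55$ ($X{\left(f \right)} = \frac{2 \cdot 3 + 104}{2} = \frac{6 + 104}{2} = \frac{1}{2} \cdot 110 = 55$)
$\left(-36466 + X{\left(-61 \right)}\right) \left(49051 + \sqrt{N{\left(-93,149 \right)} + 11919}\right) = \left(-36466 + 55\right) \left(49051 + \sqrt{29 + 11919}\right) = - 36411 \left(49051 + \sqrt{11948}\right) = - 36411 \left(49051 + 2 \sqrt{2987}\right) = -1785995961 - 72822 \sqrt{2987}$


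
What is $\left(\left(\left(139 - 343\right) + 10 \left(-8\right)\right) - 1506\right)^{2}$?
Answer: $3204100$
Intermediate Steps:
$\left(\left(\left(139 - 343\right) + 10 \left(-8\right)\right) - 1506\right)^{2} = \left(\left(-204 - 80\right) - 1506\right)^{2} = \left(-284 - 1506\right)^{2} = \left(-1790\right)^{2} = 3204100$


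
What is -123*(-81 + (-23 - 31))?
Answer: 16605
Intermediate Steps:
-123*(-81 + (-23 - 31)) = -123*(-81 - 54) = -123*(-135) = 16605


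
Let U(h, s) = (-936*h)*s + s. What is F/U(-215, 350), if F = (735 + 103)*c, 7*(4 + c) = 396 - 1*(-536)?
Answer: 378776/246520225 ≈ 0.0015365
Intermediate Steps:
U(h, s) = s - 936*h*s (U(h, s) = -936*h*s + s = s - 936*h*s)
c = 904/7 (c = -4 + (396 - 1*(-536))/7 = -4 + (396 + 536)/7 = -4 + (⅐)*932 = -4 + 932/7 = 904/7 ≈ 129.14)
F = 757552/7 (F = (735 + 103)*(904/7) = 838*(904/7) = 757552/7 ≈ 1.0822e+5)
F/U(-215, 350) = 757552/(7*((350*(1 - 936*(-215))))) = 757552/(7*((350*(1 + 201240)))) = 757552/(7*((350*201241))) = (757552/7)/70434350 = (757552/7)*(1/70434350) = 378776/246520225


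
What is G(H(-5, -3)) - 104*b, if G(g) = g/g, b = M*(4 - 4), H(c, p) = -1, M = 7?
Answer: 1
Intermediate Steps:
b = 0 (b = 7*(4 - 4) = 7*0 = 0)
G(g) = 1
G(H(-5, -3)) - 104*b = 1 - 104*0 = 1 + 0 = 1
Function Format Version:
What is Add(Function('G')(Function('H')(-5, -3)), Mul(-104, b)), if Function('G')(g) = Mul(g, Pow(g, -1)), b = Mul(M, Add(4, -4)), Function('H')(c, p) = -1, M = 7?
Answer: 1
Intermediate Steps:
b = 0 (b = Mul(7, Add(4, -4)) = Mul(7, 0) = 0)
Function('G')(g) = 1
Add(Function('G')(Function('H')(-5, -3)), Mul(-104, b)) = Add(1, Mul(-104, 0)) = Add(1, 0) = 1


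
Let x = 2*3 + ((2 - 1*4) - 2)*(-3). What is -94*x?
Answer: -1692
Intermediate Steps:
x = 18 (x = 6 + ((2 - 4) - 2)*(-3) = 6 + (-2 - 2)*(-3) = 6 - 4*(-3) = 6 + 12 = 18)
-94*x = -94*18 = -1692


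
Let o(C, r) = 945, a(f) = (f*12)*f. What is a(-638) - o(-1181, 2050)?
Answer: 4883583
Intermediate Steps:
a(f) = 12*f² (a(f) = (12*f)*f = 12*f²)
a(-638) - o(-1181, 2050) = 12*(-638)² - 1*945 = 12*407044 - 945 = 4884528 - 945 = 4883583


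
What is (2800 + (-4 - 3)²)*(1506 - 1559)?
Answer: -150997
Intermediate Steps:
(2800 + (-4 - 3)²)*(1506 - 1559) = (2800 + (-7)²)*(-53) = (2800 + 49)*(-53) = 2849*(-53) = -150997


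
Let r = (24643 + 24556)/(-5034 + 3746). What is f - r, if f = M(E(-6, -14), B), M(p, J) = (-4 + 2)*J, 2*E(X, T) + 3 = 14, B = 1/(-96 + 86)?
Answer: 247283/6440 ≈ 38.398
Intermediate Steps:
B = -⅒ (B = 1/(-10) = -⅒ ≈ -0.10000)
E(X, T) = 11/2 (E(X, T) = -3/2 + (½)*14 = -3/2 + 7 = 11/2)
M(p, J) = -2*J
f = ⅕ (f = -2*(-⅒) = ⅕ ≈ 0.20000)
r = -49199/1288 (r = 49199/(-1288) = 49199*(-1/1288) = -49199/1288 ≈ -38.198)
f - r = ⅕ - 1*(-49199/1288) = ⅕ + 49199/1288 = 247283/6440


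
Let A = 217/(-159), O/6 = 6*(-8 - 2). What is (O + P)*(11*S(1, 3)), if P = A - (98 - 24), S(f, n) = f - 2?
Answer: 761453/159 ≈ 4789.0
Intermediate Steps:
S(f, n) = -2 + f
O = -360 (O = 6*(6*(-8 - 2)) = 6*(6*(-10)) = 6*(-60) = -360)
A = -217/159 (A = 217*(-1/159) = -217/159 ≈ -1.3648)
P = -11983/159 (P = -217/159 - (98 - 24) = -217/159 - 1*74 = -217/159 - 74 = -11983/159 ≈ -75.365)
(O + P)*(11*S(1, 3)) = (-360 - 11983/159)*(11*(-2 + 1)) = -761453*(-1)/159 = -69223/159*(-11) = 761453/159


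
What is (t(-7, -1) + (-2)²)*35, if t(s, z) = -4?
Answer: 0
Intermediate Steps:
(t(-7, -1) + (-2)²)*35 = (-4 + (-2)²)*35 = (-4 + 4)*35 = 0*35 = 0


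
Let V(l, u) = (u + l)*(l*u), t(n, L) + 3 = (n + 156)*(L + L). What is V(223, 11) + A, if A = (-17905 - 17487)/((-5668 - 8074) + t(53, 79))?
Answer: 11065001162/19277 ≈ 5.7400e+5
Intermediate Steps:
t(n, L) = -3 + 2*L*(156 + n) (t(n, L) = -3 + (n + 156)*(L + L) = -3 + (156 + n)*(2*L) = -3 + 2*L*(156 + n))
V(l, u) = l*u*(l + u) (V(l, u) = (l + u)*(l*u) = l*u*(l + u))
A = -35392/19277 (A = (-17905 - 17487)/((-5668 - 8074) + (-3 + 312*79 + 2*79*53)) = -35392/(-13742 + (-3 + 24648 + 8374)) = -35392/(-13742 + 33019) = -35392/19277 ≈ -1.8360)
V(223, 11) + A = 223*11*(223 + 11) - 35392/19277 = 223*11*234 - 35392/19277 = 574002 - 35392/19277 = 11065001162/19277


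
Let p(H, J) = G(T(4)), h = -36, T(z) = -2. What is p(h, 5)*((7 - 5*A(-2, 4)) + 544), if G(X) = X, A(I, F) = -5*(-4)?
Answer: -902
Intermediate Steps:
A(I, F) = 20
p(H, J) = -2
p(h, 5)*((7 - 5*A(-2, 4)) + 544) = -2*((7 - 5*20) + 544) = -2*((7 - 100) + 544) = -2*(-93 + 544) = -2*451 = -902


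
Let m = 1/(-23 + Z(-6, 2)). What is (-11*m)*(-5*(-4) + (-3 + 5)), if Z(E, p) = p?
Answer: 242/21 ≈ 11.524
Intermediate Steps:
m = -1/21 (m = 1/(-23 + 2) = 1/(-21) = -1/21 ≈ -0.047619)
(-11*m)*(-5*(-4) + (-3 + 5)) = (-11*(-1/21))*(-5*(-4) + (-3 + 5)) = 11*(20 + 2)/21 = (11/21)*22 = 242/21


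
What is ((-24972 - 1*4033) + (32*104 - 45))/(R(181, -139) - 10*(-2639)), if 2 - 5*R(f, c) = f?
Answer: -128610/131771 ≈ -0.97601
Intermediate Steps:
R(f, c) = ⅖ - f/5
((-24972 - 1*4033) + (32*104 - 45))/(R(181, -139) - 10*(-2639)) = ((-24972 - 1*4033) + (32*104 - 45))/((⅖ - ⅕*181) - 10*(-2639)) = ((-24972 - 4033) + (3328 - 45))/((⅖ - 181/5) + 26390) = (-29005 + 3283)/(-179/5 + 26390) = -25722/131771/5 = -25722*5/131771 = -128610/131771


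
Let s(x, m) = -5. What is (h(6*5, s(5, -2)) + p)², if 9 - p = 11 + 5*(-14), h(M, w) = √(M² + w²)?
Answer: 5549 + 680*√37 ≈ 9685.3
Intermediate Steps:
p = 68 (p = 9 - (11 + 5*(-14)) = 9 - (11 - 70) = 9 - 1*(-59) = 9 + 59 = 68)
(h(6*5, s(5, -2)) + p)² = (√((6*5)² + (-5)²) + 68)² = (√(30² + 25) + 68)² = (√(900 + 25) + 68)² = (√925 + 68)² = (5*√37 + 68)² = (68 + 5*√37)²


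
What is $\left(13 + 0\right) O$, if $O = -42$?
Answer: $-546$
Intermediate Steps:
$\left(13 + 0\right) O = \left(13 + 0\right) \left(-42\right) = 13 \left(-42\right) = -546$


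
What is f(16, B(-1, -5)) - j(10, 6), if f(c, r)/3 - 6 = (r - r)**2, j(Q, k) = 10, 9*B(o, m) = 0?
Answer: 8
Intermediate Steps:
B(o, m) = 0 (B(o, m) = (1/9)*0 = 0)
f(c, r) = 18 (f(c, r) = 18 + 3*(r - r)**2 = 18 + 3*0**2 = 18 + 3*0 = 18 + 0 = 18)
f(16, B(-1, -5)) - j(10, 6) = 18 - 1*10 = 18 - 10 = 8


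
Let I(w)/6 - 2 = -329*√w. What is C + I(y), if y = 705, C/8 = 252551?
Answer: 2020420 - 1974*√705 ≈ 1.9680e+6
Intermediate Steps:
C = 2020408 (C = 8*252551 = 2020408)
I(w) = 12 - 1974*√w (I(w) = 12 + 6*(-329*√w) = 12 - 1974*√w)
C + I(y) = 2020408 + (12 - 1974*√705) = 2020420 - 1974*√705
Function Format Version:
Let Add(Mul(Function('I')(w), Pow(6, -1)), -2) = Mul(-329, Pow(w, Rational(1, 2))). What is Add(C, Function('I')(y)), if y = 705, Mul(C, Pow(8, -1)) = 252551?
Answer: Add(2020420, Mul(-1974, Pow(705, Rational(1, 2)))) ≈ 1.9680e+6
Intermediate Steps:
C = 2020408 (C = Mul(8, 252551) = 2020408)
Function('I')(w) = Add(12, Mul(-1974, Pow(w, Rational(1, 2)))) (Function('I')(w) = Add(12, Mul(6, Mul(-329, Pow(w, Rational(1, 2))))) = Add(12, Mul(-1974, Pow(w, Rational(1, 2)))))
Add(C, Function('I')(y)) = Add(2020408, Add(12, Mul(-1974, Pow(705, Rational(1, 2))))) = Add(2020420, Mul(-1974, Pow(705, Rational(1, 2))))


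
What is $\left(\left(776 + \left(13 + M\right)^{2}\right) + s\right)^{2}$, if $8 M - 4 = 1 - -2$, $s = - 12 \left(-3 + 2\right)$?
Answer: $\frac{3937939009}{4096} \approx 9.6141 \cdot 10^{5}$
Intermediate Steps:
$s = 12$ ($s = \left(-12\right) \left(-1\right) = 12$)
$M = \frac{7}{8}$ ($M = \frac{1}{2} + \frac{1 - -2}{8} = \frac{1}{2} + \frac{1 + 2}{8} = \frac{1}{2} + \frac{1}{8} \cdot 3 = \frac{1}{2} + \frac{3}{8} = \frac{7}{8} \approx 0.875$)
$\left(\left(776 + \left(13 + M\right)^{2}\right) + s\right)^{2} = \left(\left(776 + \left(13 + \frac{7}{8}\right)^{2}\right) + 12\right)^{2} = \left(\left(776 + \left(\frac{111}{8}\right)^{2}\right) + 12\right)^{2} = \left(\left(776 + \frac{12321}{64}\right) + 12\right)^{2} = \left(\frac{61985}{64} + 12\right)^{2} = \left(\frac{62753}{64}\right)^{2} = \frac{3937939009}{4096}$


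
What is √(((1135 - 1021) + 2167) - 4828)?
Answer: 3*I*√283 ≈ 50.468*I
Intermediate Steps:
√(((1135 - 1021) + 2167) - 4828) = √((114 + 2167) - 4828) = √(2281 - 4828) = √(-2547) = 3*I*√283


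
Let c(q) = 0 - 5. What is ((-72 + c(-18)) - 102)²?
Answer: 32041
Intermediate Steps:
c(q) = -5
((-72 + c(-18)) - 102)² = ((-72 - 5) - 102)² = (-77 - 102)² = (-179)² = 32041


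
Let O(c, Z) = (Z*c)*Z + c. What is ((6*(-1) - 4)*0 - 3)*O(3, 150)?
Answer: -202509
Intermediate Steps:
O(c, Z) = c + c*Z² (O(c, Z) = c*Z² + c = c + c*Z²)
((6*(-1) - 4)*0 - 3)*O(3, 150) = ((6*(-1) - 4)*0 - 3)*(3*(1 + 150²)) = ((-6 - 4)*0 - 3)*(3*(1 + 22500)) = (-10*0 - 3)*(3*22501) = (0 - 3)*67503 = -3*67503 = -202509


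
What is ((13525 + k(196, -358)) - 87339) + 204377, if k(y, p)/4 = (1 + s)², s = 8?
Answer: 130887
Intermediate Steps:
k(y, p) = 324 (k(y, p) = 4*(1 + 8)² = 4*9² = 4*81 = 324)
((13525 + k(196, -358)) - 87339) + 204377 = ((13525 + 324) - 87339) + 204377 = (13849 - 87339) + 204377 = -73490 + 204377 = 130887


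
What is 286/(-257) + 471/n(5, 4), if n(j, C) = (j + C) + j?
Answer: 117043/3598 ≈ 32.530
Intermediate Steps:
n(j, C) = C + 2*j (n(j, C) = (C + j) + j = C + 2*j)
286/(-257) + 471/n(5, 4) = 286/(-257) + 471/(4 + 2*5) = 286*(-1/257) + 471/(4 + 10) = -286/257 + 471/14 = 117043/3598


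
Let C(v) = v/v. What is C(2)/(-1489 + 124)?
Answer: -1/1365 ≈ -0.00073260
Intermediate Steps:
C(v) = 1
C(2)/(-1489 + 124) = 1/(-1489 + 124) = 1/(-1365) = -1/1365*1 = -1/1365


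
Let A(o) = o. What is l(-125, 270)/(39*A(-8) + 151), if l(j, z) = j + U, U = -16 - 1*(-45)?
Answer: 96/161 ≈ 0.59627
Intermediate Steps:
U = 29 (U = -16 + 45 = 29)
l(j, z) = 29 + j (l(j, z) = j + 29 = 29 + j)
l(-125, 270)/(39*A(-8) + 151) = (29 - 125)/(39*(-8) + 151) = -96/(-312 + 151) = -96/(-161) = -96*(-1/161) = 96/161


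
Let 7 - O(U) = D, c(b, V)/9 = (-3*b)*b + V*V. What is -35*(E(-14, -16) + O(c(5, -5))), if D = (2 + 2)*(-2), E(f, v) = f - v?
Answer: -595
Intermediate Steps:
c(b, V) = -27*b² + 9*V² (c(b, V) = 9*((-3*b)*b + V*V) = 9*(-3*b² + V²) = 9*(V² - 3*b²) = -27*b² + 9*V²)
D = -8 (D = 4*(-2) = -8)
O(U) = 15 (O(U) = 7 - 1*(-8) = 7 + 8 = 15)
-35*(E(-14, -16) + O(c(5, -5))) = -35*((-14 - 1*(-16)) + 15) = -35*((-14 + 16) + 15) = -35*(2 + 15) = -35*17 = -595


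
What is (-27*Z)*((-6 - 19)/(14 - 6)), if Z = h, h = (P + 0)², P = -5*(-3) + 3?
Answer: 54675/2 ≈ 27338.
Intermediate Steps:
P = 18 (P = 15 + 3 = 18)
h = 324 (h = (18 + 0)² = 18² = 324)
Z = 324
(-27*Z)*((-6 - 19)/(14 - 6)) = (-27*324)*((-6 - 19)/(14 - 6)) = -(-218700)/8 = -8748*(-25/8) = 54675/2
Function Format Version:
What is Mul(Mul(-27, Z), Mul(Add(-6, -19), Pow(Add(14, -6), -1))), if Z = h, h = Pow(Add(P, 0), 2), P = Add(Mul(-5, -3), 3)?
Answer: Rational(54675, 2) ≈ 27338.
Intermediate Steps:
P = 18 (P = Add(15, 3) = 18)
h = 324 (h = Pow(Add(18, 0), 2) = Pow(18, 2) = 324)
Z = 324
Mul(Mul(-27, Z), Mul(Add(-6, -19), Pow(Add(14, -6), -1))) = Mul(Mul(-27, 324), Mul(Add(-6, -19), Pow(Add(14, -6), -1))) = Mul(-8748, Mul(-25, Pow(8, -1))) = Mul(-8748, Mul(-25, Rational(1, 8))) = Mul(-8748, Rational(-25, 8)) = Rational(54675, 2)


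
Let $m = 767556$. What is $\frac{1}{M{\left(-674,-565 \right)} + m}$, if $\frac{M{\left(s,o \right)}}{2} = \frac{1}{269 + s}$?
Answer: $\frac{405}{310860178} \approx 1.3028 \cdot 10^{-6}$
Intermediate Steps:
$M{\left(s,o \right)} = \frac{2}{269 + s}$
$\frac{1}{M{\left(-674,-565 \right)} + m} = \frac{1}{\frac{2}{269 - 674} + 767556} = \frac{1}{\frac{2}{-405} + 767556} = \frac{1}{2 \left(- \frac{1}{405}\right) + 767556} = \frac{1}{- \frac{2}{405} + 767556} = \frac{1}{\frac{310860178}{405}} = \frac{405}{310860178}$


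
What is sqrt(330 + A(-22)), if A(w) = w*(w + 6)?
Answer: sqrt(682) ≈ 26.115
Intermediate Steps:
A(w) = w*(6 + w)
sqrt(330 + A(-22)) = sqrt(330 - 22*(6 - 22)) = sqrt(330 - 22*(-16)) = sqrt(330 + 352) = sqrt(682)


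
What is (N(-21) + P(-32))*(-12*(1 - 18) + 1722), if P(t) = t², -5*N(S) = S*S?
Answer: 9011754/5 ≈ 1.8024e+6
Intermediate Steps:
N(S) = -S²/5 (N(S) = -S*S/5 = -S²/5)
(N(-21) + P(-32))*(-12*(1 - 18) + 1722) = (-⅕*(-21)² + (-32)²)*(-12*(1 - 18) + 1722) = (-⅕*441 + 1024)*(-12*(-17) + 1722) = (-441/5 + 1024)*(204 + 1722) = (4679/5)*1926 = 9011754/5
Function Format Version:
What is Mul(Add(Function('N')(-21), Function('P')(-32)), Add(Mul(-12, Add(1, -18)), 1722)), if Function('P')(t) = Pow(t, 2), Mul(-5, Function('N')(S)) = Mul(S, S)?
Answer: Rational(9011754, 5) ≈ 1.8024e+6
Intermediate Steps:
Function('N')(S) = Mul(Rational(-1, 5), Pow(S, 2)) (Function('N')(S) = Mul(Rational(-1, 5), Mul(S, S)) = Mul(Rational(-1, 5), Pow(S, 2)))
Mul(Add(Function('N')(-21), Function('P')(-32)), Add(Mul(-12, Add(1, -18)), 1722)) = Mul(Add(Mul(Rational(-1, 5), Pow(-21, 2)), Pow(-32, 2)), Add(Mul(-12, Add(1, -18)), 1722)) = Mul(Add(Mul(Rational(-1, 5), 441), 1024), Add(Mul(-12, -17), 1722)) = Mul(Add(Rational(-441, 5), 1024), Add(204, 1722)) = Mul(Rational(4679, 5), 1926) = Rational(9011754, 5)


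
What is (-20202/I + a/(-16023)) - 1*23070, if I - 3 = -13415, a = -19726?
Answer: -50583323669/2192862 ≈ -23067.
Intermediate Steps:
I = -13412 (I = 3 - 13415 = -13412)
(-20202/I + a/(-16023)) - 1*23070 = (-20202/(-13412) - 19726/(-16023)) - 1*23070 = (-20202*(-1/13412) - 19726*(-1/16023)) - 23070 = (1443/958 + 2818/2289) - 23070 = 6002671/2192862 - 23070 = -50583323669/2192862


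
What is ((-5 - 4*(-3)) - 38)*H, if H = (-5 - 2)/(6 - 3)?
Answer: 217/3 ≈ 72.333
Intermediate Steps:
H = -7/3 ≈ -2.3333
((-5 - 4*(-3)) - 38)*H = ((-5 - 4*(-3)) - 38)*(-7/3) = ((-5 + 12) - 38)*(-7/3) = (7 - 38)*(-7/3) = -31*(-7/3) = 217/3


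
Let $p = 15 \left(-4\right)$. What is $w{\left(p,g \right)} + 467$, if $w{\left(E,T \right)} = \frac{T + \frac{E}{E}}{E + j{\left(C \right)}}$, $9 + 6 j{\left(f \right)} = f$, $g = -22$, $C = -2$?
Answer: $\frac{24769}{53} \approx 467.34$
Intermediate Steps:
$j{\left(f \right)} = - \frac{3}{2} + \frac{f}{6}$
$p = -60$
$w{\left(E,T \right)} = \frac{1 + T}{- \frac{11}{6} + E}$ ($w{\left(E,T \right)} = \frac{T + \frac{E}{E}}{E + \left(- \frac{3}{2} + \frac{1}{6} \left(-2\right)\right)} = \frac{T + 1}{E - \frac{11}{6}} = \frac{1 + T}{E - \frac{11}{6}} = \frac{1 + T}{- \frac{11}{6} + E}$)
$w{\left(p,g \right)} + 467 = \frac{6 \left(1 - 22\right)}{-11 + 6 \left(-60\right)} + 467 = 6 \frac{1}{-11 - 360} \left(-21\right) + 467 = 6 \frac{1}{-371} \left(-21\right) + 467 = 6 \left(- \frac{1}{371}\right) \left(-21\right) + 467 = \frac{18}{53} + 467 = \frac{24769}{53}$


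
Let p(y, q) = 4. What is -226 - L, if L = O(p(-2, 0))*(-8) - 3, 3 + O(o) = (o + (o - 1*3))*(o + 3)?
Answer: 33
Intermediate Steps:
O(o) = -3 + (-3 + 2*o)*(3 + o) (O(o) = -3 + (o + (o - 1*3))*(o + 3) = -3 + (o + (o - 3))*(3 + o) = -3 + (o + (-3 + o))*(3 + o) = -3 + (-3 + 2*o)*(3 + o))
L = -259 (L = (-12 + 2*4² + 3*4)*(-8) - 3 = (-12 + 2*16 + 12)*(-8) - 3 = (-12 + 32 + 12)*(-8) - 3 = 32*(-8) - 3 = -256 - 3 = -259)
-226 - L = -226 - 1*(-259) = -226 + 259 = 33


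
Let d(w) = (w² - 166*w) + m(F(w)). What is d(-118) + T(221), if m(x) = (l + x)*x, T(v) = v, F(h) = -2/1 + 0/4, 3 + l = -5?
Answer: 33753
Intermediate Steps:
l = -8 (l = -3 - 5 = -8)
F(h) = -2 (F(h) = -2*1 + 0*(¼) = -2 + 0 = -2)
m(x) = x*(-8 + x) (m(x) = (-8 + x)*x = x*(-8 + x))
d(w) = 20 + w² - 166*w (d(w) = (w² - 166*w) - 2*(-8 - 2) = (w² - 166*w) - 2*(-10) = (w² - 166*w) + 20 = 20 + w² - 166*w)
d(-118) + T(221) = (20 + (-118)² - 166*(-118)) + 221 = (20 + 13924 + 19588) + 221 = 33532 + 221 = 33753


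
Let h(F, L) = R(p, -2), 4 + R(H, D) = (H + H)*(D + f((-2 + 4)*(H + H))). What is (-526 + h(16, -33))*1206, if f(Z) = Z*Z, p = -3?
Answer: -1666692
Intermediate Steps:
f(Z) = Z**2
R(H, D) = -4 + 2*H*(D + 16*H**2) (R(H, D) = -4 + (H + H)*(D + ((-2 + 4)*(H + H))**2) = -4 + (2*H)*(D + (2*(2*H))**2) = -4 + (2*H)*(D + (4*H)**2) = -4 + (2*H)*(D + 16*H**2) = -4 + 2*H*(D + 16*H**2))
h(F, L) = -856 (h(F, L) = -4 + 32*(-3)**3 + 2*(-2)*(-3) = -4 + 32*(-27) + 12 = -4 - 864 + 12 = -856)
(-526 + h(16, -33))*1206 = (-526 - 856)*1206 = -1382*1206 = -1666692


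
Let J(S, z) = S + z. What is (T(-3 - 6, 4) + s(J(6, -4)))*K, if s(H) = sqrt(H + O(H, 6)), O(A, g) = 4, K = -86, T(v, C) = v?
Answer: 774 - 86*sqrt(6) ≈ 563.34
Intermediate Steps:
s(H) = sqrt(4 + H) (s(H) = sqrt(H + 4) = sqrt(4 + H))
(T(-3 - 6, 4) + s(J(6, -4)))*K = ((-3 - 6) + sqrt(4 + (6 - 4)))*(-86) = (-9 + sqrt(4 + 2))*(-86) = (-9 + sqrt(6))*(-86) = 774 - 86*sqrt(6)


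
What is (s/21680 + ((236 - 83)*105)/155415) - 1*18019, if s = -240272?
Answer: -253125673877/14039155 ≈ -18030.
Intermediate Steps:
(s/21680 + ((236 - 83)*105)/155415) - 1*18019 = (-240272/21680 + ((236 - 83)*105)/155415) - 1*18019 = (-240272*1/21680 + (153*105)*(1/155415)) - 18019 = (-15017/1355 + 16065*(1/155415)) - 18019 = (-15017/1355 + 1071/10361) - 18019 = -154139932/14039155 - 18019 = -253125673877/14039155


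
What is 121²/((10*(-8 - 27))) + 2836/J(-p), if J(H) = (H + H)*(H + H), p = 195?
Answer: -4451807/106470 ≈ -41.813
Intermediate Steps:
J(H) = 4*H² (J(H) = (2*H)*(2*H) = 4*H²)
121²/((10*(-8 - 27))) + 2836/J(-p) = 121²/((10*(-8 - 27))) + 2836/((4*(-1*195)²)) = 14641/((10*(-35))) + 2836/((4*(-195)²)) = 14641/(-350) + 2836/((4*38025)) = 14641*(-1/350) + 2836/152100 = -14641/350 + 2836*(1/152100) = -14641/350 + 709/38025 = -4451807/106470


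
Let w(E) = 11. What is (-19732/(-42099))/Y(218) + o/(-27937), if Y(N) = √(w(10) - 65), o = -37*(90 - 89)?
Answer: 37/27937 - 9866*I*√6/378891 ≈ 0.0013244 - 0.063783*I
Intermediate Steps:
o = -37 (o = -37*1 = -37)
Y(N) = 3*I*√6 (Y(N) = √(11 - 65) = √(-54) = 3*I*√6)
(-19732/(-42099))/Y(218) + o/(-27937) = (-19732/(-42099))/((3*I*√6)) - 37/(-27937) = (-19732*(-1/42099))*(-I*√6/18) - 37*(-1/27937) = 19732*(-I*√6/18)/42099 + 37/27937 = -9866*I*√6/378891 + 37/27937 = 37/27937 - 9866*I*√6/378891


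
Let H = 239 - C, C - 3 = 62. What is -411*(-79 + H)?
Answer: -39045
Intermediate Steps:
C = 65 (C = 3 + 62 = 65)
H = 174 (H = 239 - 1*65 = 239 - 65 = 174)
-411*(-79 + H) = -411*(-79 + 174) = -411*95 = -39045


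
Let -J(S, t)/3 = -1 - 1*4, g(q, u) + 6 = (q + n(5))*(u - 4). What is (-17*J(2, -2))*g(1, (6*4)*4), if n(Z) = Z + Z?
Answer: -256530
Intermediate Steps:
n(Z) = 2*Z
g(q, u) = -6 + (-4 + u)*(10 + q) (g(q, u) = -6 + (q + 2*5)*(u - 4) = -6 + (q + 10)*(-4 + u) = -6 + (10 + q)*(-4 + u) = -6 + (-4 + u)*(10 + q))
J(S, t) = 15 (J(S, t) = -3*(-1 - 1*4) = -3*(-1 - 4) = -3*(-5) = 15)
(-17*J(2, -2))*g(1, (6*4)*4) = (-17*15)*(-46 - 4*1 + 10*((6*4)*4) + 1*((6*4)*4)) = -255*(-46 - 4 + 10*(24*4) + 1*(24*4)) = -255*(-46 - 4 + 10*96 + 1*96) = -255*(-46 - 4 + 960 + 96) = -255*1006 = -256530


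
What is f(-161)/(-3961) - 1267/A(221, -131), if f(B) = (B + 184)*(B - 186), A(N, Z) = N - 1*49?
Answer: -3645855/681292 ≈ -5.3514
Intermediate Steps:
A(N, Z) = -49 + N (A(N, Z) = N - 49 = -49 + N)
f(B) = (-186 + B)*(184 + B) (f(B) = (184 + B)*(-186 + B) = (-186 + B)*(184 + B))
f(-161)/(-3961) - 1267/A(221, -131) = (-34224 + (-161)² - 2*(-161))/(-3961) - 1267/(-49 + 221) = (-34224 + 25921 + 322)*(-1/3961) - 1267/172 = -7981*(-1/3961) - 1267*1/172 = 7981/3961 - 1267/172 = -3645855/681292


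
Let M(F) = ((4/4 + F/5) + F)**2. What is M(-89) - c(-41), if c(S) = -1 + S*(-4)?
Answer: 275766/25 ≈ 11031.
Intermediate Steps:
c(S) = -1 - 4*S
M(F) = (1 + 6*F/5)**2 (M(F) = ((4*(1/4) + F*(1/5)) + F)**2 = ((1 + F/5) + F)**2 = (1 + 6*F/5)**2)
M(-89) - c(-41) = (5 + 6*(-89))**2/25 - (-1 - 4*(-41)) = (5 - 534)**2/25 - (-1 + 164) = (1/25)*(-529)**2 - 1*163 = (1/25)*279841 - 163 = 279841/25 - 163 = 275766/25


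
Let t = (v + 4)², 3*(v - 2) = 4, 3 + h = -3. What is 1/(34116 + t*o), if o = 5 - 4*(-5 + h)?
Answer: 9/330760 ≈ 2.7210e-5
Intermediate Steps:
h = -6 (h = -3 - 3 = -6)
v = 10/3 (v = 2 + (⅓)*4 = 2 + 4/3 = 10/3 ≈ 3.3333)
o = 49 (o = 5 - 4*(-5 - 6) = 5 - 4*(-11) = 5 + 44 = 49)
t = 484/9 (t = (10/3 + 4)² = (22/3)² = 484/9 ≈ 53.778)
1/(34116 + t*o) = 1/(34116 + (484/9)*49) = 1/(34116 + 23716/9) = 1/(330760/9) = 9/330760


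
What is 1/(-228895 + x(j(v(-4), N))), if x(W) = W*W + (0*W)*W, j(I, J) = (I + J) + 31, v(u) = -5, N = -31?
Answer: -1/228870 ≈ -4.3693e-6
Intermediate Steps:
j(I, J) = 31 + I + J
x(W) = W² (x(W) = W² + 0*W = W² + 0 = W²)
1/(-228895 + x(j(v(-4), N))) = 1/(-228895 + (31 - 5 - 31)²) = 1/(-228895 + (-5)²) = 1/(-228895 + 25) = 1/(-228870) = -1/228870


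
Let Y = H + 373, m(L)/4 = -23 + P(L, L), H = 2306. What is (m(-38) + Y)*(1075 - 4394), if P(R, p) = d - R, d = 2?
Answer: -9117293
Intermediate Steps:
P(R, p) = 2 - R
m(L) = -84 - 4*L (m(L) = 4*(-23 + (2 - L)) = 4*(-21 - L) = -84 - 4*L)
Y = 2679 (Y = 2306 + 373 = 2679)
(m(-38) + Y)*(1075 - 4394) = ((-84 - 4*(-38)) + 2679)*(1075 - 4394) = ((-84 + 152) + 2679)*(-3319) = (68 + 2679)*(-3319) = 2747*(-3319) = -9117293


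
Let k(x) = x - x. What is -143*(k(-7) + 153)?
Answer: -21879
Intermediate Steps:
k(x) = 0
-143*(k(-7) + 153) = -143*(0 + 153) = -143*153 = -21879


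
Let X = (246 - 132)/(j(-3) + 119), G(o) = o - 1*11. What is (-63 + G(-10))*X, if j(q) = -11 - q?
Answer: -3192/37 ≈ -86.270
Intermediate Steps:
G(o) = -11 + o (G(o) = o - 11 = -11 + o)
X = 38/37 (X = (246 - 132)/((-11 - 1*(-3)) + 119) = 114/((-11 + 3) + 119) = 114/(-8 + 119) = 114/111 = 114*(1/111) = 38/37 ≈ 1.0270)
(-63 + G(-10))*X = (-63 + (-11 - 10))*(38/37) = (-63 - 21)*(38/37) = -84*38/37 = -3192/37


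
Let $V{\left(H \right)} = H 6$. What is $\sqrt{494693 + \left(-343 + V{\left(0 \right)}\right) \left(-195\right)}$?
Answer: $\sqrt{561578} \approx 749.38$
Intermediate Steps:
$V{\left(H \right)} = 6 H$
$\sqrt{494693 + \left(-343 + V{\left(0 \right)}\right) \left(-195\right)} = \sqrt{494693 + \left(-343 + 6 \cdot 0\right) \left(-195\right)} = \sqrt{494693 + \left(-343 + 0\right) \left(-195\right)} = \sqrt{494693 - -66885} = \sqrt{494693 + 66885} = \sqrt{561578}$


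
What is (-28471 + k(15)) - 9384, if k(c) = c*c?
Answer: -37630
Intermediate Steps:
k(c) = c²
(-28471 + k(15)) - 9384 = (-28471 + 15²) - 9384 = (-28471 + 225) - 9384 = -28246 - 9384 = -37630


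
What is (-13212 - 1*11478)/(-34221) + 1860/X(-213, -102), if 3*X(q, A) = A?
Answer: -615800/11407 ≈ -53.984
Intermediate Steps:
X(q, A) = A/3
(-13212 - 1*11478)/(-34221) + 1860/X(-213, -102) = (-13212 - 1*11478)/(-34221) + 1860/(((⅓)*(-102))) = (-13212 - 11478)*(-1/34221) + 1860/(-34) = -24690*(-1/34221) + 1860*(-1/34) = 8230/11407 - 930/17 = -615800/11407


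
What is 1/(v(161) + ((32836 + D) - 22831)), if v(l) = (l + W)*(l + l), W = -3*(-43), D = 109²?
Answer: 1/115266 ≈ 8.6756e-6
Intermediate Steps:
D = 11881
W = 129
v(l) = 2*l*(129 + l) (v(l) = (l + 129)*(l + l) = (129 + l)*(2*l) = 2*l*(129 + l))
1/(v(161) + ((32836 + D) - 22831)) = 1/(2*161*(129 + 161) + ((32836 + 11881) - 22831)) = 1/(2*161*290 + (44717 - 22831)) = 1/(93380 + 21886) = 1/115266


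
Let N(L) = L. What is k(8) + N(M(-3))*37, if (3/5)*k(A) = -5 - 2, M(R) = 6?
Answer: 631/3 ≈ 210.33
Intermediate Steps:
k(A) = -35/3 (k(A) = 5*(-5 - 2)/3 = (5/3)*(-7) = -35/3)
k(8) + N(M(-3))*37 = -35/3 + 6*37 = -35/3 + 222 = 631/3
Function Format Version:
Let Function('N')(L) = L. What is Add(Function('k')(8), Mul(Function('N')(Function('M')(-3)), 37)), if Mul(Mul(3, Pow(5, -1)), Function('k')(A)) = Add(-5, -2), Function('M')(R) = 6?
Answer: Rational(631, 3) ≈ 210.33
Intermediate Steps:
Function('k')(A) = Rational(-35, 3) (Function('k')(A) = Mul(Rational(5, 3), Add(-5, -2)) = Mul(Rational(5, 3), -7) = Rational(-35, 3))
Add(Function('k')(8), Mul(Function('N')(Function('M')(-3)), 37)) = Add(Rational(-35, 3), Mul(6, 37)) = Add(Rational(-35, 3), 222) = Rational(631, 3)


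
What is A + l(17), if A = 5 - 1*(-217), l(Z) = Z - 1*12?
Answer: 227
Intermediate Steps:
l(Z) = -12 + Z (l(Z) = Z - 12 = -12 + Z)
A = 222 (A = 5 + 217 = 222)
A + l(17) = 222 + (-12 + 17) = 222 + 5 = 227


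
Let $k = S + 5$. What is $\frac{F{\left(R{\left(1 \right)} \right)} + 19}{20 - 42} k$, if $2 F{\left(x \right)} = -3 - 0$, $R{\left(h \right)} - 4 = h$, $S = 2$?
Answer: $- \frac{245}{44} \approx -5.5682$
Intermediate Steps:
$R{\left(h \right)} = 4 + h$
$F{\left(x \right)} = - \frac{3}{2}$ ($F{\left(x \right)} = \frac{-3 - 0}{2} = \frac{-3 + 0}{2} = \frac{1}{2} \left(-3\right) = - \frac{3}{2}$)
$k = 7$ ($k = 2 + 5 = 7$)
$\frac{F{\left(R{\left(1 \right)} \right)} + 19}{20 - 42} k = \frac{- \frac{3}{2} + 19}{20 - 42} \cdot 7 = \frac{35}{2 \left(-22\right)} 7 = \frac{35}{2} \left(- \frac{1}{22}\right) 7 = \left(- \frac{35}{44}\right) 7 = - \frac{245}{44}$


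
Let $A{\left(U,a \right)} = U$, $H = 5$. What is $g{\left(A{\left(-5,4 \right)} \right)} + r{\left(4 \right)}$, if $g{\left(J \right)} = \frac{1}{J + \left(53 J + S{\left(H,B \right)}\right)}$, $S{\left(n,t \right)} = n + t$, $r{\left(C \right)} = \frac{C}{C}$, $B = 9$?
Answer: $\frac{255}{256} \approx 0.99609$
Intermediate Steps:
$r{\left(C \right)} = 1$
$g{\left(J \right)} = \frac{1}{14 + 54 J}$ ($g{\left(J \right)} = \frac{1}{J + \left(53 J + \left(5 + 9\right)\right)} = \frac{1}{J + \left(53 J + 14\right)} = \frac{1}{J + \left(14 + 53 J\right)} = \frac{1}{14 + 54 J}$)
$g{\left(A{\left(-5,4 \right)} \right)} + r{\left(4 \right)} = \frac{1}{2 \left(7 + 27 \left(-5\right)\right)} + 1 = \frac{1}{2 \left(7 - 135\right)} + 1 = \frac{1}{2 \left(-128\right)} + 1 = \frac{1}{2} \left(- \frac{1}{128}\right) + 1 = - \frac{1}{256} + 1 = \frac{255}{256}$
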